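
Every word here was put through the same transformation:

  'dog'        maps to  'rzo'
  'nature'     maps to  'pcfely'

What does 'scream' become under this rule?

xlpcnd

The output letters match the input read backwards, each shifted +11: dog reversed is god. Two steps: reverse the string, then apply a Caesar shift of +11.
For scream: reverse → maercs; then shift: m+11=x, a+11=l, e+11=p, r+11=c, c+11=n, s+11=d.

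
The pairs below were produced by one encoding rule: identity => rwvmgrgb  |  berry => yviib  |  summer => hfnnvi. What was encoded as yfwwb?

Letters are reflected about the middle of the alphabet (position → 25−position): Atbash.
Reversing it on yfwwb: y↔b, f↔u, w↔d, w↔d, b↔y.

buddy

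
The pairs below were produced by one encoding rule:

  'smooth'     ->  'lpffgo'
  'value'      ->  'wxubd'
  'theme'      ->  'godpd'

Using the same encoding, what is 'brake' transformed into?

Each letter's alphabet position (a=0..z=25) is mapped through 21·x+23 mod 26 — an affine cipher.
For brake: b(1)→21·1+23≡18=s; r(17)→21·17+23≡16=q; a(0)→21·0+23≡23=x; k(10)→21·10+23≡25=z; e(4)→21·4+23≡3=d (all mod 26).

sqxzd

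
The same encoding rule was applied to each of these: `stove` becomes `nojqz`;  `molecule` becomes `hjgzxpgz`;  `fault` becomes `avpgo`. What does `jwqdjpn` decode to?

obvious

Compare letters: s→n is +21, t→o is +21, o→j is +21 — a constant shift. This is a Caesar cipher with shift 21.
Undoing it on jwqdjpn: j−21=o, w−21=b, q−21=v, d−21=i, j−21=o, p−21=u, n−21=s.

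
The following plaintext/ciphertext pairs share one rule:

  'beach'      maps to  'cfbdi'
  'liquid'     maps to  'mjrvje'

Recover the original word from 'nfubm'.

Each letter is shifted forward by 1 in the alphabet (a Caesar shift of +1).
Reversing it on nfubm: n−1=m, f−1=e, u−1=t, b−1=a, m−1=l.

metal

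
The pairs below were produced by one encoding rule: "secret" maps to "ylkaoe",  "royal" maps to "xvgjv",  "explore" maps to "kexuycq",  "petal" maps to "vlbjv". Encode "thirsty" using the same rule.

zoqacek

In secret: s→y is +6, e→l is +7, c→k is +8, r→a is +9 — the shift increases by 1 each position. The shift increases by 1 at each position, starting from +6: 6, 7, 8, ….
Applying it to thirsty: t+6=z, h+7=o, i+8=q, r+9=a, s+10=c, t+11=e, y+12=k.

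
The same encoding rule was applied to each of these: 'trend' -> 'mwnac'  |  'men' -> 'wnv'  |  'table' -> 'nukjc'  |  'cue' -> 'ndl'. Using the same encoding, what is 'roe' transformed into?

nxa

The output letters match the input read backwards, each shifted +9: trend reversed is dnert. The word is reversed, then every letter is shifted forward by 9.
On roe: reverse → eor; then shift: e+9=n, o+9=x, r+9=a.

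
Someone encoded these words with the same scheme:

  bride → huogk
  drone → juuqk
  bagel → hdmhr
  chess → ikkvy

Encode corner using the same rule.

irxqku

Shifts by position in bride: pos 0: b→h (+6), pos 1: r→u (+3), pos 2: i→o (+6), pos 3: d→g (+3) — repeating every 2. A repeating key of period 2 is used — shifts +6, +3 over and over.
Applying it to corner: c+6=i, o+3=r, r+6=x, n+3=q, e+6=k, r+3=u.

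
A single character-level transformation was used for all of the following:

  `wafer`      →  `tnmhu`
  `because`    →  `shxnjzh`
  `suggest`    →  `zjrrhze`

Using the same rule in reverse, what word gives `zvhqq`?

smell

Treating letters as 0–25, the rule is x ↦ 5x + 13 (mod 26).
Reversing it on zvhqq: z(25)→21·(25−13)≡18=s; v(21)→21·(21−13)≡12=m; h(7)→21·(7−13)≡4=e; q(16)→21·(16−13)≡11=l; q(16)→21·(16−13)≡11=l (all mod 26).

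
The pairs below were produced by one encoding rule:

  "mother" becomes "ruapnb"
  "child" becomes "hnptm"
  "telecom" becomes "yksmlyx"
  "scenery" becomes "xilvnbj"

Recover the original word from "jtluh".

enemy

In mother: m→r is +5, o→u is +6, t→a is +7, h→p is +8 — the shift increases by 1 each position. Each letter shifts forward by (position + 5), i.e. 5, 6, 7, … — the shift grows by one for each successive letter.
Reversing it on jtluh: j−5=e, t−6=n, l−7=e, u−8=m, h−9=y.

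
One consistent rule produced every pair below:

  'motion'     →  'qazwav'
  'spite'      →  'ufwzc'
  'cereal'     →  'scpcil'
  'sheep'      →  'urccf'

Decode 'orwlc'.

while

m(12)→q(16) and o(14)→a(0) fit y≡5x+8 (mod 26); the inverse of 5 mod 26 is 21. Each letter's alphabet position (a=0..z=25) is mapped through 5·x+8 mod 26 — an affine cipher.
Undoing it on orwlc: o(14)→21·(14−8)≡22=w; r(17)→21·(17−8)≡7=h; w(22)→21·(22−8)≡8=i; l(11)→21·(11−8)≡11=l; c(2)→21·(2−8)≡4=e (all mod 26).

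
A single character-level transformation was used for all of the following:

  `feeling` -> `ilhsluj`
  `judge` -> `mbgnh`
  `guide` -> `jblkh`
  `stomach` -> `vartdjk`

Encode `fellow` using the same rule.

ilosrd

Shifts by position in feeling: pos 0: f→i (+3), pos 1: e→l (+7), pos 2: e→h (+3), pos 3: l→s (+7) — repeating every 2. A repeating key of period 2 is used — shifts +3, +7 over and over.
Applying it to fellow: f+3=i, e+7=l, l+3=o, l+7=s, o+3=r, w+7=d.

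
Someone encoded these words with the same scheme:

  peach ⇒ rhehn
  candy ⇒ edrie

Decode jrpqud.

In peach: p→r is +2, e→h is +3, a→e is +4, c→h is +5 — the shift increases by 1 each position. Each letter shifts forward by (position + 2), i.e. 2, 3, 4, … — the shift grows by one for each successive letter.
Reversing it on jrpqud: j−2=h, r−3=o, p−4=l, q−5=l, u−6=o, d−7=w.

hollow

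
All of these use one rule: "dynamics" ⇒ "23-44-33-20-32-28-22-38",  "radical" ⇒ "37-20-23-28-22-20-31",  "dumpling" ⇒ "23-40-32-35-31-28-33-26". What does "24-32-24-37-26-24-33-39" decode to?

d is letter #4 and maps to 23: an offset of 19. Each letter is replaced by its alphabet position (a=1..z=26) + 19.
Decoding 24-32-24-37-26-24-33-39: 24→(24−19)÷1=5=e, 32→(32−19)÷1=13=m, 24→(24−19)÷1=5=e, 37→(37−19)÷1=18=r, 26→(26−19)÷1=7=g, 24→(24−19)÷1=5=e, 33→(33−19)÷1=14=n, 39→(39−19)÷1=20=t.

emergent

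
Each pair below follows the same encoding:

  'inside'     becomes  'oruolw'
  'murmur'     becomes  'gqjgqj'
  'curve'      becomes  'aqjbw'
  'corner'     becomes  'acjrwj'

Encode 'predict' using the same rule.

njwloaf

i(8)→o(14) and n(13)→r(17) fit y≡11x+4 (mod 26); the inverse of 11 mod 26 is 19. Each letter's alphabet position (a=0..z=25) is mapped through 11·x+4 mod 26 — an affine cipher.
On predict: p(15)→11·15+4≡13=n; r(17)→11·17+4≡9=j; e(4)→11·4+4≡22=w; d(3)→11·3+4≡11=l; i(8)→11·8+4≡14=o; c(2)→11·2+4≡0=a; t(19)→11·19+4≡5=f (all mod 26).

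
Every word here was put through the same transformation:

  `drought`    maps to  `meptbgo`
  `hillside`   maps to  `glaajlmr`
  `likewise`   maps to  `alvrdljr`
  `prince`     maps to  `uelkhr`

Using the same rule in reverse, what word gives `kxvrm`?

This is an affine cipher: with a=0,…,z=25, each position x becomes (5x+23) mod 26.
Decoding kxvrm: k(10)→21·(10−23)≡13=n; x(23)→21·(23−23)≡0=a; v(21)→21·(21−23)≡10=k; r(17)→21·(17−23)≡4=e; m(12)→21·(12−23)≡3=d (all mod 26).

naked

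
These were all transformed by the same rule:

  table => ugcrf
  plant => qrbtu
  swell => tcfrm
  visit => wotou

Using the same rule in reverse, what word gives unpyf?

those

The shifts repeat in a cycle of length 2: positions 0,1,… shift by +1, +6, then the pattern repeats.
Undoing it on unpyf: u−1=t, n−6=h, p−1=o, y−6=s, f−1=e.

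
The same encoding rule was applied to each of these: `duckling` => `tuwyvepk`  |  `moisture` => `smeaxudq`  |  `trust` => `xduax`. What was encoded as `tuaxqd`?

d(3)→t(19) and u(20)→u(20) fit y≡23x+2 (mod 26); the inverse of 23 mod 26 is 17. Each letter's alphabet position (a=0..z=25) is mapped through 23·x+2 mod 26 — an affine cipher.
Decoding tuaxqd: t(19)→17·(19−2)≡3=d; u(20)→17·(20−2)≡20=u; a(0)→17·(0−2)≡18=s; x(23)→17·(23−2)≡19=t; q(16)→17·(16−2)≡4=e; d(3)→17·(3−2)≡17=r (all mod 26).

duster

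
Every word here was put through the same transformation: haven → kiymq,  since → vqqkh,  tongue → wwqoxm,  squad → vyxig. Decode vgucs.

A repeating key of period 2 is used — shifts +3, +8 over and over.
Reversing it on vgucs: v−3=s, g−8=y, u−3=r, c−8=u, s−3=p.

syrup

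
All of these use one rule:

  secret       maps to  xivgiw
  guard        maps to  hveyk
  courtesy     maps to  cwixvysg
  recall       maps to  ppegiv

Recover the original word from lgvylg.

church

The output letters match the input read backwards, each shifted +4: secret reversed is terces. Two steps: reverse the string, then apply a Caesar shift of +4.
Decoding lgvylg: shift back: l−4=h, g−4=c, v−4=r, y−4=u, l−4=h, g−4=c → hcruhc; then reverse → church.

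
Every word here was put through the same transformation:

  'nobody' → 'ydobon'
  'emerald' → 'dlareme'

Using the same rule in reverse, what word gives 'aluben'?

The output letters match the input read backwards: nobody reversed is ydobon. The word is simply reversed.
Decoding aluben: then reverse → nebula.

nebula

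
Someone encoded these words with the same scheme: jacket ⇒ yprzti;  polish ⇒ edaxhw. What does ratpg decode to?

Compare letters: j→y is +15, a→p is +15, c→r is +15 — a constant shift. Every letter moves 15 places later in the alphabet, wrapping around z→a.
Reversing it on ratpg: r−15=c, a−15=l, t−15=e, p−15=a, g−15=r.

clear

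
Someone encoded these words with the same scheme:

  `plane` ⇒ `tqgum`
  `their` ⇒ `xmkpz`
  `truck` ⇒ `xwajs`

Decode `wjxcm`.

serve

Each letter shifts forward by (position + 4), i.e. 4, 5, 6, … — the shift grows by one for each successive letter.
Undoing it on wjxcm: w−4=s, j−5=e, x−6=r, c−7=v, m−8=e.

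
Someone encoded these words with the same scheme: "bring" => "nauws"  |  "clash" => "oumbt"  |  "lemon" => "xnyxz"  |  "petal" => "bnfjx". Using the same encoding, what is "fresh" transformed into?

raqbt

Shifts by position in bring: pos 0: b→n (+12), pos 1: r→a (+9), pos 2: i→u (+12), pos 3: n→w (+9) — repeating every 2. The shifts repeat in a cycle of length 2: positions 0,1,… shift by +12, +9, then the pattern repeats.
For fresh: f+12=r, r+9=a, e+12=q, s+9=b, h+12=t.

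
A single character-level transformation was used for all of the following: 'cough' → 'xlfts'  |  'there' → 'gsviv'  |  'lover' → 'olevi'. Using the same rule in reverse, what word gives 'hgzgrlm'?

Letters are reflected about the middle of the alphabet (position → 25−position): Atbash.
Reversing it on hgzgrlm: h↔s, g↔t, z↔a, g↔t, r↔i, l↔o, m↔n.

station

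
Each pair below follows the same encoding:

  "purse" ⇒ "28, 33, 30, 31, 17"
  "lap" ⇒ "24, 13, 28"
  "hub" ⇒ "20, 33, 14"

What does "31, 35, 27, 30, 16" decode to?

sword

The number is (letter's place in the alphabet, a=1) + 12.
Decoding 31, 35, 27, 30, 16: 31→(31−12)÷1=19=s, 35→(35−12)÷1=23=w, 27→(27−12)÷1=15=o, 30→(30−12)÷1=18=r, 16→(16−12)÷1=4=d.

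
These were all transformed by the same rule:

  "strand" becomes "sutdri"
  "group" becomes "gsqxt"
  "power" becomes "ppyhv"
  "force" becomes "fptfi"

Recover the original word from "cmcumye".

In strand: s→s is +0, t→u is +1, r→t is +2, a→d is +3 — the shift increases by 1 each position. Each letter shifts forward by its position index (0, 1, 2, …) — the shift grows by one for each successive letter.
Reversing it on cmcumye: c−0=c, m−1=l, c−2=a, u−3=r, m−4=i, y−5=t, e−6=y.

clarity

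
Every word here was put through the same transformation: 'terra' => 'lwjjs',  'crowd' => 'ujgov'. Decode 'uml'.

Compare letters: t→l is +18, e→w is +18, r→j is +18 — a constant shift. Every letter moves 18 places later in the alphabet, wrapping around z→a.
Decoding uml: u−18=c, m−18=u, l−18=t.

cut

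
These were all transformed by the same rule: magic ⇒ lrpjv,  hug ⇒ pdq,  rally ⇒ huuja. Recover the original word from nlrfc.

The output letters match the input read backwards, each shifted +9: magic reversed is cigam. Two steps: reverse the string, then apply a Caesar shift of +9.
Decoding nlrfc: shift back: n−9=e, l−9=c, r−9=i, f−9=w, c−9=t → eciwt; then reverse → twice.

twice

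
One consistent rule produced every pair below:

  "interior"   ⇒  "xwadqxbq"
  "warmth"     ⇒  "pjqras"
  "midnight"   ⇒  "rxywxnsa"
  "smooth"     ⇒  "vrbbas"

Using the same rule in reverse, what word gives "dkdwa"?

i(8)→x(23) and n(13)→w(22) fit y≡5x+9 (mod 26); the inverse of 5 mod 26 is 21. Each letter's alphabet position (a=0..z=25) is mapped through 5·x+9 mod 26 — an affine cipher.
Undoing it on dkdwa: d(3)→21·(3−9)≡4=e; k(10)→21·(10−9)≡21=v; d(3)→21·(3−9)≡4=e; w(22)→21·(22−9)≡13=n; a(0)→21·(0−9)≡19=t (all mod 26).

event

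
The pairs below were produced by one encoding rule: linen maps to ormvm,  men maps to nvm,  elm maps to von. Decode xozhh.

Each pair mirrors across the alphabet (l↔o, i↔r, n↔m): positions sum to 25. Letters are reflected about the middle of the alphabet (position → 25−position): Atbash.
Reversing it on xozhh: x↔c, o↔l, z↔a, h↔s, h↔s.

class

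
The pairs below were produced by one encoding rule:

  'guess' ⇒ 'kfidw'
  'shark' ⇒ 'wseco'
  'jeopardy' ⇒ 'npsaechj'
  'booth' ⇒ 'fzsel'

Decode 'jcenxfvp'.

Shifts by position in guess: pos 0: g→k (+4), pos 1: u→f (+11), pos 2: e→i (+4), pos 3: s→d (+11) — repeating every 2. The shifts repeat in a cycle of length 2: positions 0,1,… shift by +4, +11, then the pattern repeats.
Reversing it on jcenxfvp: j−4=f, c−11=r, e−4=a, n−11=c, x−4=t, f−11=u, v−4=r, p−11=e.

fracture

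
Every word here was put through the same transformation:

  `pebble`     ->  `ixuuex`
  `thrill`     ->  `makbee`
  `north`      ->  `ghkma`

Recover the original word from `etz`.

lag

Compare letters: p→i is +19, e→x is +19, b→u is +19 — a constant shift. Each letter is shifted forward by 19 in the alphabet (a Caesar shift of +19).
Decoding etz: e−19=l, t−19=a, z−19=g.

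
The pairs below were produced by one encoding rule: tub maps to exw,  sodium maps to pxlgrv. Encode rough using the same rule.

Two steps: reverse the string, then apply a Caesar shift of +3.
For rough: reverse → hguor; then shift: h+3=k, g+3=j, u+3=x, o+3=r, r+3=u.

kjxru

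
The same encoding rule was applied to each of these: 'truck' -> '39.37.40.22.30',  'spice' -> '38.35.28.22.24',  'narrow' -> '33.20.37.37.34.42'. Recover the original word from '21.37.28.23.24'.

Each letter is replaced by its alphabet position (a=1..z=26) + 19.
Undoing it on 21.37.28.23.24: 21→(21−19)÷1=2=b, 37→(37−19)÷1=18=r, 28→(28−19)÷1=9=i, 23→(23−19)÷1=4=d, 24→(24−19)÷1=5=e.

bride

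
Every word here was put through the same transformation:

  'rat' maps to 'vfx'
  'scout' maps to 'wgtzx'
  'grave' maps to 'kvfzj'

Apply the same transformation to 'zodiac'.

The shift depends on letter class: consonant r→v is +4, but vowel a→f is +5. Two shifts are in play — +5 for a/e/i/o/u, +4 for every other letter.
For zodiac: z(cons)+4=d, o(vowel)+5=t, d(cons)+4=h, i(vowel)+5=n, a(vowel)+5=f, c(cons)+4=g.

dthnfg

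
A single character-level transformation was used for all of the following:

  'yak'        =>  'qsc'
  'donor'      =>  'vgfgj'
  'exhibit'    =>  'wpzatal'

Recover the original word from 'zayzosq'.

Compare letters: y→q is +18, a→s is +18, k→c is +18 — a constant shift. This is a Caesar cipher with shift 18.
Undoing it on zayzosq: z−18=h, a−18=i, y−18=g, z−18=h, o−18=w, s−18=a, q−18=y.

highway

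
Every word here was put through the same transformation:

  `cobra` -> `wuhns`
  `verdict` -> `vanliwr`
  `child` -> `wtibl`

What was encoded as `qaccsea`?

message

c(2)→w(22) and o(14)→u(20) fit y≡15x+18 (mod 26); the inverse of 15 mod 26 is 7. Treating letters as 0–25, the rule is x ↦ 15x + 18 (mod 26).
Reversing it on qaccsea: q(16)→7·(16−18)≡12=m; a(0)→7·(0−18)≡4=e; c(2)→7·(2−18)≡18=s; c(2)→7·(2−18)≡18=s; s(18)→7·(18−18)≡0=a; e(4)→7·(4−18)≡6=g; a(0)→7·(0−18)≡4=e (all mod 26).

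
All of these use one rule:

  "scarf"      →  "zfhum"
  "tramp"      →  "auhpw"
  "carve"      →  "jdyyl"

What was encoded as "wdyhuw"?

parent

Shifts by position in scarf: pos 0: s→z (+7), pos 1: c→f (+3), pos 2: a→h (+7), pos 3: r→u (+3) — repeating every 2. The shifts repeat in a cycle of length 2: positions 0,1,… shift by +7, +3, then the pattern repeats.
Decoding wdyhuw: w−7=p, d−3=a, y−7=r, h−3=e, u−7=n, w−3=t.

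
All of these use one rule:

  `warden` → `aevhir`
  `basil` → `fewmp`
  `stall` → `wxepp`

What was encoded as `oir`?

Compare letters: w→a is +4, a→e is +4, r→v is +4 — a constant shift. This is a Caesar cipher with shift 4.
Undoing it on oir: o−4=k, i−4=e, r−4=n.

ken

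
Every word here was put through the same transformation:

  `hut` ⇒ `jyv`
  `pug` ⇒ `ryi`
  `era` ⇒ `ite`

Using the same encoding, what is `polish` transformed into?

The shift depends on letter class: consonant h→j is +2, but vowel u→y is +4. Two shifts are in play — +4 for a/e/i/o/u, +2 for every other letter.
On polish: p(cons)+2=r, o(vowel)+4=s, l(cons)+2=n, i(vowel)+4=m, s(cons)+2=u, h(cons)+2=j.

rsnmuj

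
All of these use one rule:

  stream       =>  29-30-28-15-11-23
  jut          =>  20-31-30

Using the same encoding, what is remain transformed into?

28-15-23-11-19-24

s is letter #19 and maps to 29: an offset of 10. Each letter is replaced by its alphabet position (a=1..z=26) + 10.
On remain: r=18→28, e=5→15, m=13→23, a=1→11, i=9→19, n=14→24.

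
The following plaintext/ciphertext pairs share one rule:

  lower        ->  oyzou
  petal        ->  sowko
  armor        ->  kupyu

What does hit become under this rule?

ksw

The shift depends on letter class: consonant l→o is +3, but vowel o→y is +10. The rule splits by letter class: vowels +10, consonants +3.
For hit: h(cons)+3=k, i(vowel)+10=s, t(cons)+3=w.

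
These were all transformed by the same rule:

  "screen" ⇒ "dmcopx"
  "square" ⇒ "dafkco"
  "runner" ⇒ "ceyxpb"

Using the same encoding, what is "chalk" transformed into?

Shifts by position in screen: pos 0: s→d (+11), pos 1: c→m (+10), pos 2: r→c (+11), pos 3: e→o (+10) — repeating every 2. It's a Vigenère-style cipher with numeric key [11,10]: position i shifts by key[i mod 2].
For chalk: c+11=n, h+10=r, a+11=l, l+10=v, k+11=v.

nrlvv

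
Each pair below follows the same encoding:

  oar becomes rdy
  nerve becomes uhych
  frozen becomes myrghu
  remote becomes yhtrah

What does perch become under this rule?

Vowels shift forward by 3 and consonants shift forward by 7.
Applying it to perch: p(cons)+7=w, e(vowel)+3=h, r(cons)+7=y, c(cons)+7=j, h(cons)+7=o.

whyjo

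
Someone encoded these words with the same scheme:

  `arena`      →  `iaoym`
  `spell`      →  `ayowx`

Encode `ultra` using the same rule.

cudcm

In arena: a→i is +8, r→a is +9, e→o is +10, n→y is +11 — the shift increases by 1 each position. The shift increases by 1 at each position, starting from +8: 8, 9, 10, ….
For ultra: u+8=c, l+9=u, t+10=d, r+11=c, a+12=m.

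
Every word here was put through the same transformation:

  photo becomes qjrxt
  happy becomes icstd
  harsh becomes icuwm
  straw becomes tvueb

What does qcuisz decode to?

parent

In photo: p→q is +1, h→j is +2, o→r is +3, t→x is +4 — the shift increases by 1 each position. Each letter shifts forward by (position + 1), i.e. 1, 2, 3, … — the shift grows by one for each successive letter.
Undoing it on qcuisz: q−1=p, c−2=a, u−3=r, i−4=e, s−5=n, z−6=t.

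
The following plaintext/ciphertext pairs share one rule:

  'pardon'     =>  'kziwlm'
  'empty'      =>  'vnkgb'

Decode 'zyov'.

Each letter is replaced by its mirror in the alphabet: a↔z, b↔y, c↔x, and so on (the Atbash cipher).
Reversing it on zyov: z↔a, y↔b, o↔l, v↔e.

able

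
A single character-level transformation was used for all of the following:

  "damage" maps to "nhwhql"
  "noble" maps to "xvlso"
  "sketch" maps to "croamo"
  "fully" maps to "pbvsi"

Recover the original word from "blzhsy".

repair

The shifts repeat in a cycle of length 2: positions 0,1,… shift by +10, +7, then the pattern repeats.
Reversing it on blzhsy: b−10=r, l−7=e, z−10=p, h−7=a, s−10=i, y−7=r.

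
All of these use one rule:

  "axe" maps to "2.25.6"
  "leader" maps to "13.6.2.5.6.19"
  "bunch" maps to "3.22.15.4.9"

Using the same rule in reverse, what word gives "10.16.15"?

ion

a is letter #1 and maps to 2: an offset of 1. Letters become their 1-based position plus 1 (so a→2, b→3, …).
Undoing it on 10.16.15: 10→(10−1)÷1=9=i, 16→(16−1)÷1=15=o, 15→(15−1)÷1=14=n.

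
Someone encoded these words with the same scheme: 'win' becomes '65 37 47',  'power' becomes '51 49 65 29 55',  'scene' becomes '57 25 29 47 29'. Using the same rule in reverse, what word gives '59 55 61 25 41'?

w(#23)→65 and i(#9)→37: differences scale by 2, so n = 2·pos + 19. With a=1..z=26, the number is 2·pos + 19.
Undoing it on 59 55 61 25 41: 59→(59−19)÷2=20=t, 55→(55−19)÷2=18=r, 61→(61−19)÷2=21=u, 25→(25−19)÷2=3=c, 41→(41−19)÷2=11=k.

truck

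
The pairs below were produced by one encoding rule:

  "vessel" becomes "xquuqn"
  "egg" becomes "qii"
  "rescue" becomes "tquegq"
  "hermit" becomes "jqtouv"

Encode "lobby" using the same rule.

The shift depends on letter class: consonant v→x is +2, but vowel e→q is +12. Vowels shift forward by 12 and consonants shift forward by 2.
For lobby: l(cons)+2=n, o(vowel)+12=a, b(cons)+2=d, b(cons)+2=d, y(cons)+2=a.

nadda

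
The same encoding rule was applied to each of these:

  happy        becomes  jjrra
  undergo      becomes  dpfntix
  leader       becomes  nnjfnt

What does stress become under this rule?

uvtnuu

Vowels shift forward by 9 and consonants shift forward by 2.
On stress: s(cons)+2=u, t(cons)+2=v, r(cons)+2=t, e(vowel)+9=n, s(cons)+2=u, s(cons)+2=u.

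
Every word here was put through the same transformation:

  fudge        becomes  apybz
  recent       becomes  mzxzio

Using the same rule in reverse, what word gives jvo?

This is a Caesar cipher with shift 21.
Decoding jvo: j−21=o, v−21=a, o−21=t.

oat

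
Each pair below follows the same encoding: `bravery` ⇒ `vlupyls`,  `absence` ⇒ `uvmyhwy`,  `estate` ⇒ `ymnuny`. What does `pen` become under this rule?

jyh

Compare letters: b→v is +20, r→l is +20, a→u is +20 — a constant shift. It's a constant shift of +20 (ROT20).
Applying it to pen: p+20=j, e+20=y, n+20=h.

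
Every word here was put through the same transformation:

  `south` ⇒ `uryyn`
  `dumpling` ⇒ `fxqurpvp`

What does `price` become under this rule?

rumhk

Letter i (0-indexed) is shifted by i+2, so successive shifts are 2, 3, 4, ….
For price: p+2=r, r+3=u, i+4=m, c+5=h, e+6=k.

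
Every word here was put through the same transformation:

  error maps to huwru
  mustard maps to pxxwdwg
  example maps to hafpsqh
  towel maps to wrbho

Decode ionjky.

A repeating key of period 3 is used — shifts +3, +3, +5 over and over.
Undoing it on ionjky: i−3=f, o−3=l, n−5=i, j−3=g, k−3=h, y−5=t.

flight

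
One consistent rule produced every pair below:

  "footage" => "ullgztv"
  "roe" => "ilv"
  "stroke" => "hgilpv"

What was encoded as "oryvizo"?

liberal

Each pair mirrors across the alphabet (f↔u, o↔l, o↔l): positions sum to 25. Letters are reflected about the middle of the alphabet (position → 25−position): Atbash.
Reversing it on oryvizo: o↔l, r↔i, y↔b, v↔e, i↔r, z↔a, o↔l.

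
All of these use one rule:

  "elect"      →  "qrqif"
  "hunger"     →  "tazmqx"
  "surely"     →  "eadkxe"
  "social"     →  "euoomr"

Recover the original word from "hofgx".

Shifts by position in elect: pos 0: e→q (+12), pos 1: l→r (+6), pos 2: e→q (+12), pos 3: c→i (+6) — repeating every 2. The shifts repeat in a cycle of length 2: positions 0,1,… shift by +12, +6, then the pattern repeats.
Decoding hofgx: h−12=v, o−6=i, f−12=t, g−6=a, x−12=l.

vital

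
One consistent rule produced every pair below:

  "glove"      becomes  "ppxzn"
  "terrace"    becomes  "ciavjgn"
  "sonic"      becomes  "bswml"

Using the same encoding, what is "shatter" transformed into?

bljxcia

Shifts by position in glove: pos 0: g→p (+9), pos 1: l→p (+4), pos 2: o→x (+9), pos 3: v→z (+4) — repeating every 2. The shifts repeat in a cycle of length 2: positions 0,1,… shift by +9, +4, then the pattern repeats.
On shatter: s+9=b, h+4=l, a+9=j, t+4=x, t+9=c, e+4=i, r+9=a.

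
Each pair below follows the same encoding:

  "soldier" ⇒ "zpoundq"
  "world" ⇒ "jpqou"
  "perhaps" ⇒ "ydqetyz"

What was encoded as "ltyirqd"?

capture

s(18)→z(25) and o(14)→p(15) fit y≡9x+19 (mod 26); the inverse of 9 mod 26 is 3. Each letter's alphabet position (a=0..z=25) is mapped through 9·x+19 mod 26 — an affine cipher.
Decoding ltyirqd: l(11)→3·(11−19)≡2=c; t(19)→3·(19−19)≡0=a; y(24)→3·(24−19)≡15=p; i(8)→3·(8−19)≡19=t; r(17)→3·(17−19)≡20=u; q(16)→3·(16−19)≡17=r; d(3)→3·(3−19)≡4=e (all mod 26).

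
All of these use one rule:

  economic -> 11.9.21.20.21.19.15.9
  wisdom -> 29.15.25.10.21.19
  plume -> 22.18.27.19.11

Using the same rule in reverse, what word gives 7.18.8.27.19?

album

e is letter #5 and maps to 11: an offset of 6. Letters become their 1-based position plus 6 (so a→7, b→8, …).
Undoing it on 7.18.8.27.19: 7→(7−6)÷1=1=a, 18→(18−6)÷1=12=l, 8→(8−6)÷1=2=b, 27→(27−6)÷1=21=u, 19→(19−6)÷1=13=m.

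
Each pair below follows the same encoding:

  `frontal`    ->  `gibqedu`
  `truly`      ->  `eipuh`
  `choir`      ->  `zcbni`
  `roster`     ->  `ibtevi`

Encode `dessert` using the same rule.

f(5)→g(6) and r(17)→i(8) fit y≡11x+3 (mod 26); the inverse of 11 mod 26 is 19. This is an affine cipher: with a=0,…,z=25, each position x becomes (11x+3) mod 26.
On dessert: d(3)→11·3+3≡10=k; e(4)→11·4+3≡21=v; s(18)→11·18+3≡19=t; s(18)→11·18+3≡19=t; e(4)→11·4+3≡21=v; r(17)→11·17+3≡8=i; t(19)→11·19+3≡4=e (all mod 26).

kvttvie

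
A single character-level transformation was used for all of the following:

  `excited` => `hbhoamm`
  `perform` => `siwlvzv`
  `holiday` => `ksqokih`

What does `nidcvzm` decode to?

keyword

Letter i (0-indexed) is shifted by i+3, so successive shifts are 3, 4, 5, ….
Reversing it on nidcvzm: n−3=k, i−4=e, d−5=y, c−6=w, v−7=o, z−8=r, m−9=d.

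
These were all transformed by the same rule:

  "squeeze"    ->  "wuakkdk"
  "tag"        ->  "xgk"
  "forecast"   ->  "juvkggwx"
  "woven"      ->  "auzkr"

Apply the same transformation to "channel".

The shift depends on letter class: consonant s→w is +4, but vowel u→a is +6. Vowels shift forward by 6 and consonants shift forward by 4.
On channel: c(cons)+4=g, h(cons)+4=l, a(vowel)+6=g, n(cons)+4=r, n(cons)+4=r, e(vowel)+6=k, l(cons)+4=p.

glgrrkp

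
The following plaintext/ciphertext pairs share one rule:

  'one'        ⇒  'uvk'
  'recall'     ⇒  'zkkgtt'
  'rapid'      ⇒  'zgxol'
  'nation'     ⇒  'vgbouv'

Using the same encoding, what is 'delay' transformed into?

The rule splits by letter class: vowels +6, consonants +8.
For delay: d(cons)+8=l, e(vowel)+6=k, l(cons)+8=t, a(vowel)+6=g, y(cons)+8=g.

lktgg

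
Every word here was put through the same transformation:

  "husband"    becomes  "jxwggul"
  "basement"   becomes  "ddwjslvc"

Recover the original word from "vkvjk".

three

In husband: h→j is +2, u→x is +3, s→w is +4, b→g is +5 — the shift increases by 1 each position. Each letter shifts forward by (position + 2), i.e. 2, 3, 4, … — the shift grows by one for each successive letter.
Reversing it on vkvjk: v−2=t, k−3=h, v−4=r, j−5=e, k−6=e.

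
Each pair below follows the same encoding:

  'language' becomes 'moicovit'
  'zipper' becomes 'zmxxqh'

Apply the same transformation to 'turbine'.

mvqjzcb

The output letters match the input read backwards, each shifted +8: language reversed is egaugnal. Read the word backwards and shift each letter +8.
For turbine: reverse → enibrut; then shift: e+8=m, n+8=v, i+8=q, b+8=j, r+8=z, u+8=c, t+8=b.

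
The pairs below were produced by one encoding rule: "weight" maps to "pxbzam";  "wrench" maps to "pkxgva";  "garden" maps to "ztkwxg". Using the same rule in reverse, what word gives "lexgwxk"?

Compare letters: w→p is +19, e→x is +19, i→b is +19 — a constant shift. This is a Caesar cipher with shift 19.
Reversing it on lexgwxk: l−19=s, e−19=l, x−19=e, g−19=n, w−19=d, x−19=e, k−19=r.

slender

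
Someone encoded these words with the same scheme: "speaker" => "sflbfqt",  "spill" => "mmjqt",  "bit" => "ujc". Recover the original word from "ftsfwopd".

The output letters match the input read backwards, each shifted +1: speaker reversed is rekaeps. The word is reversed, then every letter is shifted forward by 1.
Reversing it on ftsfwopd: shift back: f−1=e, t−1=s, s−1=r, f−1=e, w−1=v, o−1=n, p−1=o, d−1=c → esrevnoc; then reverse → converse.

converse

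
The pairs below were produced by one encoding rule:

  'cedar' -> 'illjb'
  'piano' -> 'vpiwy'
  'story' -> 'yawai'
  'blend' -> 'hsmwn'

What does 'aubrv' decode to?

The shift increases by 1 at each position, starting from +6: 6, 7, 8, ….
Decoding aubrv: a−6=u, u−7=n, b−8=t, r−9=i, v−10=l.

until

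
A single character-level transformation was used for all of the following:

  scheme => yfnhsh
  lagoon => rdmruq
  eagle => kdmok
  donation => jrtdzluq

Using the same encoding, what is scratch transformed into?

Shifts by position in scheme: pos 0: s→y (+6), pos 1: c→f (+3), pos 2: h→n (+6), pos 3: e→h (+3) — repeating every 2. It's a Vigenère-style cipher with numeric key [6,3]: position i shifts by key[i mod 2].
On scratch: s+6=y, c+3=f, r+6=x, a+3=d, t+6=z, c+3=f, h+6=n.

yfxdzfn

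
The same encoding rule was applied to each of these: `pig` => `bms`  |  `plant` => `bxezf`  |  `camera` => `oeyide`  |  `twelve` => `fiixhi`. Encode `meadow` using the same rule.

The shift depends on letter class: consonant p→b is +12, but vowel i→m is +4. The rule splits by letter class: vowels +4, consonants +12.
For meadow: m(cons)+12=y, e(vowel)+4=i, a(vowel)+4=e, d(cons)+12=p, o(vowel)+4=s, w(cons)+12=i.

yiepsi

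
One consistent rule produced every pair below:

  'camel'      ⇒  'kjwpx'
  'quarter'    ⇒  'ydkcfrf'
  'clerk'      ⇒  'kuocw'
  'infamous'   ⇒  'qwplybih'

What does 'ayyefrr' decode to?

spotted

Each letter shifts forward by (position + 8), i.e. 8, 9, 10, … — the shift grows by one for each successive letter.
Decoding ayyefrr: a−8=s, y−9=p, y−10=o, e−11=t, f−12=t, r−13=e, r−14=d.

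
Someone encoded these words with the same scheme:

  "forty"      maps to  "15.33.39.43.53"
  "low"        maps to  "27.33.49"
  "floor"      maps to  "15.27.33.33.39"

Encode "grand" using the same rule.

17.39.5.31.11

f(#6)→15 and o(#15)→33: differences scale by 2, so n = 2·pos + 3. With a=1..z=26, the number is 2·pos + 3.
On grand: g=7→17, r=18→39, a=1→5, n=14→31, d=4→11.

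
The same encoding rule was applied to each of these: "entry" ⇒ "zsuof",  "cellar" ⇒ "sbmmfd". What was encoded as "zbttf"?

essay

The output letters match the input read backwards, each shifted +1: entry reversed is yrtne. The word is reversed, then every letter is shifted forward by 1.
Undoing it on zbttf: shift back: z−1=y, b−1=a, t−1=s, t−1=s, f−1=e → yasse; then reverse → essay.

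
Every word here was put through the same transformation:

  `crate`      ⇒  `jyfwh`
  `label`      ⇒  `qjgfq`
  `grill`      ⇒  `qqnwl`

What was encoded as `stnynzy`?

The output letters match the input read backwards, each shifted +5: crate reversed is etarc. Read the word backwards and shift each letter +5.
Undoing it on stnynzy: shift back: s−5=n, t−5=o, n−5=i, y−5=t, n−5=i, z−5=u, y−5=t → noitiut; then reverse → tuition.

tuition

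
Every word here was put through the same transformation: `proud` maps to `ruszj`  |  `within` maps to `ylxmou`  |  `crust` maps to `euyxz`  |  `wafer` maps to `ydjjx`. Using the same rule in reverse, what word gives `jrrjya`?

honest

In proud: p→r is +2, r→u is +3, o→s is +4, u→z is +5 — the shift increases by 1 each position. Letter i (0-indexed) is shifted by i+2, so successive shifts are 2, 3, 4, ….
Reversing it on jrrjya: j−2=h, r−3=o, r−4=n, j−5=e, y−6=s, a−7=t.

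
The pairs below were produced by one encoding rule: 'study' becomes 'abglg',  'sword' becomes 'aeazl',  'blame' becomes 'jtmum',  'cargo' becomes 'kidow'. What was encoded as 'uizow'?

Shifts by position in study: pos 0: s→a (+8), pos 1: t→b (+8), pos 2: u→g (+12), pos 3: d→l (+8), pos 4: y→g (+8) — repeating every 3. A repeating key of period 3 is used — shifts +8, +8, +12 over and over.
Reversing it on uizow: u−8=m, i−8=a, z−12=n, o−8=g, w−8=o.

mango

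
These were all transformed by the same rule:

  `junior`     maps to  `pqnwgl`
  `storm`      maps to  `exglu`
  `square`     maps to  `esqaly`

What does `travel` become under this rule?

xlajyb

Treating letters as 0–25, the rule is x ↦ 19x + 0 (mod 26).
Applying it to travel: t(19)→19·19+0≡23=x; r(17)→19·17+0≡11=l; a(0)→19·0+0≡0=a; v(21)→19·21+0≡9=j; e(4)→19·4+0≡24=y; l(11)→19·11+0≡1=b (all mod 26).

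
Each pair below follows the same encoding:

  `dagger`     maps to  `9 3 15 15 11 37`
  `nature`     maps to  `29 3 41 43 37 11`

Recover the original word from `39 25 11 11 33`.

sleep

d(#4)→9 and a(#1)→3: differences scale by 2, so n = 2·pos + 1. With a=1..z=26, the number is 2·pos + 1.
Reversing it on 39 25 11 11 33: 39→(39−1)÷2=19=s, 25→(25−1)÷2=12=l, 11→(11−1)÷2=5=e, 11→(11−1)÷2=5=e, 33→(33−1)÷2=16=p.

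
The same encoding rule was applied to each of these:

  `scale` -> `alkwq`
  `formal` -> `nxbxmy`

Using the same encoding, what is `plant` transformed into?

xukyf

Each letter shifts forward by (position + 8), i.e. 8, 9, 10, … — the shift grows by one for each successive letter.
On plant: p+8=x, l+9=u, a+10=k, n+11=y, t+12=f.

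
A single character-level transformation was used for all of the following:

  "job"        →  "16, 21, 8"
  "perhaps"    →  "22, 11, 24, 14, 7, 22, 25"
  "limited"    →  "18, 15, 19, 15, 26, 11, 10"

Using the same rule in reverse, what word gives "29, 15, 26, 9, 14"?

j is letter #10 and maps to 16: an offset of 6. Each letter is replaced by its alphabet position (a=1..z=26) + 6.
Decoding 29, 15, 26, 9, 14: 29→(29−6)÷1=23=w, 15→(15−6)÷1=9=i, 26→(26−6)÷1=20=t, 9→(9−6)÷1=3=c, 14→(14−6)÷1=8=h.

witch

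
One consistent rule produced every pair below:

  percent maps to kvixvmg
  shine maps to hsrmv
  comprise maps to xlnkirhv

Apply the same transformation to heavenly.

Each pair mirrors across the alphabet (p↔k, e↔v, r↔i): positions sum to 25. Each letter is replaced by its mirror in the alphabet: a↔z, b↔y, c↔x, and so on (the Atbash cipher).
Applying it to heavenly: h↔s, e↔v, a↔z, v↔e, e↔v, n↔m, l↔o, y↔b.

svzevmob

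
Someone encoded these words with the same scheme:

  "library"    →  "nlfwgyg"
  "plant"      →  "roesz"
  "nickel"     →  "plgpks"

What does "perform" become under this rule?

rhvkuyu

In library: l→n is +2, i→l is +3, b→f is +4, r→w is +5 — the shift increases by 1 each position. Letter i (0-indexed) is shifted by i+2, so successive shifts are 2, 3, 4, ….
For perform: p+2=r, e+3=h, r+4=v, f+5=k, o+6=u, r+7=y, m+8=u.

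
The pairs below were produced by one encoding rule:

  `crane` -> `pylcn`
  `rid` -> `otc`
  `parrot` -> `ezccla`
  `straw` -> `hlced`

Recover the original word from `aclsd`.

The output letters match the input read backwards, each shifted +11: crane reversed is enarc. The word is reversed, then every letter is shifted forward by 11.
Decoding aclsd: shift back: a−11=p, c−11=r, l−11=a, s−11=h, d−11=s → prahs; then reverse → sharp.

sharp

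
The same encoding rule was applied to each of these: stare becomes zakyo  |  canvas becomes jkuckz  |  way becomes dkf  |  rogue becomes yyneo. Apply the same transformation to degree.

The shift depends on letter class: consonant s→z is +7, but vowel a→k is +10. The rule splits by letter class: vowels +10, consonants +7.
Applying it to degree: d(cons)+7=k, e(vowel)+10=o, g(cons)+7=n, r(cons)+7=y, e(vowel)+10=o, e(vowel)+10=o.

konyoo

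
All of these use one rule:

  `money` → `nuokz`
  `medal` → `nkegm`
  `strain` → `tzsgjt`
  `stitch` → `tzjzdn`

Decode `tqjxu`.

Shifts by position in money: pos 0: m→n (+1), pos 1: o→u (+6), pos 2: n→o (+1), pos 3: e→k (+6) — repeating every 2. A repeating key of period 2 is used — shifts +1, +6 over and over.
Reversing it on tqjxu: t−1=s, q−6=k, j−1=i, x−6=r, u−1=t.

skirt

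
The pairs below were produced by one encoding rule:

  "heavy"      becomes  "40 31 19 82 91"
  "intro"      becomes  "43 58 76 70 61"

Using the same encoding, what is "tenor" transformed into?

76 31 58 61 70

h(#8)→40 and e(#5)→31: differences scale by 3, so n = 3·pos + 16. Each letter becomes 3×(its alphabet position, a=1..z=26) + 16.
On tenor: t=20→76, e=5→31, n=14→58, o=15→61, r=18→70.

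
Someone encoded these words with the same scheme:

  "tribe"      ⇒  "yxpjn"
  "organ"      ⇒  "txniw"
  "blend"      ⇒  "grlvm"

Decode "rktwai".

memory

In tribe: t→y is +5, r→x is +6, i→p is +7, b→j is +8 — the shift increases by 1 each position. Letter i (0-indexed) is shifted by i+5, so successive shifts are 5, 6, 7, ….
Undoing it on rktwai: r−5=m, k−6=e, t−7=m, w−8=o, a−9=r, i−10=y.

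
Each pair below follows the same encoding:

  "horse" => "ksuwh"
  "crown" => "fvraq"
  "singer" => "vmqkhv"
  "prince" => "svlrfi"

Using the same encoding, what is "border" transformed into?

Shifts by position in horse: pos 0: h→k (+3), pos 1: o→s (+4), pos 2: r→u (+3), pos 3: s→w (+4) — repeating every 2. It's a Vigenère-style cipher with numeric key [3,4]: position i shifts by key[i mod 2].
On border: b+3=e, o+4=s, r+3=u, d+4=h, e+3=h, r+4=v.

esuhhv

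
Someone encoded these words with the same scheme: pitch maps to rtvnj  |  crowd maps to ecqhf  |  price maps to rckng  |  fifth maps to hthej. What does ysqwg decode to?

whole

The shifts repeat in a cycle of length 2: positions 0,1,… shift by +2, +11, then the pattern repeats.
Decoding ysqwg: y−2=w, s−11=h, q−2=o, w−11=l, g−2=e.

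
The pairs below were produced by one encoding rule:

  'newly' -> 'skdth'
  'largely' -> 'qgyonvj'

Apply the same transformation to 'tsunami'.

yybvjwt

In newly: n→s is +5, e→k is +6, w→d is +7, l→t is +8 — the shift increases by 1 each position. Letter i (0-indexed) is shifted by i+5, so successive shifts are 5, 6, 7, ….
On tsunami: t+5=y, s+6=y, u+7=b, n+8=v, a+9=j, m+10=w, i+11=t.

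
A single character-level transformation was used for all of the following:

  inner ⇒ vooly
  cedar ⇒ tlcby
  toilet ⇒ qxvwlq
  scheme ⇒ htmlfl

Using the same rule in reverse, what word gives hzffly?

summer

i(8)→v(21) and n(13)→o(14) fit y≡9x+1 (mod 26); the inverse of 9 mod 26 is 3. This is an affine cipher: with a=0,…,z=25, each position x becomes (9x+1) mod 26.
Decoding hzffly: h(7)→3·(7−1)≡18=s; z(25)→3·(25−1)≡20=u; f(5)→3·(5−1)≡12=m; f(5)→3·(5−1)≡12=m; l(11)→3·(11−1)≡4=e; y(24)→3·(24−1)≡17=r (all mod 26).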